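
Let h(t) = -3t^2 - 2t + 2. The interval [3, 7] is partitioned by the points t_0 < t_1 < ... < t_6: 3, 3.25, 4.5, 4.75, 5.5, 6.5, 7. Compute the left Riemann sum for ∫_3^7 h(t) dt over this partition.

-294.9375

Subinterval widths: 0.25, 1.25, 0.25, 0.75, 1, 0.5.
Left endpoints: 3, 3.25, 4.5, 4.75, 5.5, 6.5.
h(3) = -31, h(3.25) = -36.1875, h(4.5) = -67.75, h(4.75) = -75.1875, h(5.5) = -99.75, h(6.5) = -137.75.
Sum = Σ Δt_i · h(t_i).
Sum = -294.9375.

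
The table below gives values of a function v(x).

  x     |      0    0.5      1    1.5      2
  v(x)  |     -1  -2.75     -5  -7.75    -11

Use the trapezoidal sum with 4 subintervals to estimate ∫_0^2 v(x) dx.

-10.75

Δx = 0.5.
T_4 = (0.5/2)·[(-1) + 2·(-2.75) + 2·(-5) + 2·(-7.75) + (-11)] = -10.75.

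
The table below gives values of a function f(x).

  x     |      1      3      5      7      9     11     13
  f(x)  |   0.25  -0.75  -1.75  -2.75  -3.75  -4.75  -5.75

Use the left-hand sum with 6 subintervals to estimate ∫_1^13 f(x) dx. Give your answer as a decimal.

-27

Δx = 2.
Sum = 2·[0.25 + (-0.75) + (-1.75) + (-2.75) + (-3.75) + (-4.75)] = -27.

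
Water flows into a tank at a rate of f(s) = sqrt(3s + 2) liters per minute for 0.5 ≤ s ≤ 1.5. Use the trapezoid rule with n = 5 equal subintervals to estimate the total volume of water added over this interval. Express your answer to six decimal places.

2.226826

Δs = (1.5 − 0.5)/5 = 0.2.
f(0.5) ≈ 1.870829, f(0.7) ≈ 2.024846, f(0.9) ≈ 2.167948, f(1.1) ≈ 2.302173, f(1.3) ≈ 2.428992, f(1.5) ≈ 2.549510.
T_5 = (Δs/2)·[f(s_0) + 2f(s_1) + ... + 2f(s_{4}) + f(s_5)].
Sum ≈ 2.226826.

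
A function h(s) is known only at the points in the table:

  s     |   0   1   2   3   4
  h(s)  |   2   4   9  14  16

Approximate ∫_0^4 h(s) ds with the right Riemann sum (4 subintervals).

43

Δs = 1.
Sum = 1·[4 + 9 + 14 + 16] = 43.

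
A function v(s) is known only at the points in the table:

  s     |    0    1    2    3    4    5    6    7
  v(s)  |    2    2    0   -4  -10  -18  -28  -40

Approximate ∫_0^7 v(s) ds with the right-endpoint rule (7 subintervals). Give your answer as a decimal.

Δs = 1.
Sum = 1·[2 + 0 + (-4) + (-10) + (-18) + (-28) + (-40)] = -98.

-98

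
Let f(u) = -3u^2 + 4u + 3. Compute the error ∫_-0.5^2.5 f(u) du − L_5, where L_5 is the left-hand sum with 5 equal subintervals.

Exact integral: ∫_-0.5^2.5 f(u) du = 5.25.
L_5 = 6.51.
Error = 5.25 − 6.51 = -1.26.

-1.26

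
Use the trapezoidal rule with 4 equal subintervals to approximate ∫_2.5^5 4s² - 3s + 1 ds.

120.859375

Δs = (5 − 2.5)/4 = 0.625.
f(2.5) = 18.5, f(3.125) = 30.6875, f(3.75) = 46, f(4.375) = 64.4375, f(5) = 86.
T_4 = (Δs/2)·[f(s_0) + 2f(s_1) + 2f(s_2) + 2f(s_3) + f(s_4)].
Sum = 120.859375.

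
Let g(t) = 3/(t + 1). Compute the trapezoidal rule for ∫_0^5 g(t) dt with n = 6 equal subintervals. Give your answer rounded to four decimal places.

5.5345

Δt = (5 − 0)/6 = 5/6.
g(0) = 3, g(5/6) = 18/11, g(5/3) = 1.125, g(2.5) = 6/7, g(10/3) = 9/13, g(25/6) = 18/31, g(5) = 0.5.
T_6 = (Δt/2)·[g(t_0) + 2g(t_1) + ... + 2g(t_{5}) + g(t_6)].
Sum ≈ 5.5345.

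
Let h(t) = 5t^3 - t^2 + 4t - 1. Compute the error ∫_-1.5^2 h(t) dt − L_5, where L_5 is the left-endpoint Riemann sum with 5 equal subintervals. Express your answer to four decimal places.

Exact integral: ∫_-1.5^2 h(t) dt ≈ 9.880208.
L_5 = -13.5275.
Error ≈ 9.880208 − (-13.5275) ≈ 23.4077.

23.4077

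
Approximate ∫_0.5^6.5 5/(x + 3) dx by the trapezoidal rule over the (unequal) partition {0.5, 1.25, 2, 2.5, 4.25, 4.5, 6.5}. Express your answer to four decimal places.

5.0318

Subinterval widths: 0.75, 0.75, 0.5, 1.75, 0.25, 2.
f(0.5) = 10/7, f(1.25) = 20/17, f(2) = 1, f(2.5) = 10/11, f(4.25) = 20/29, f(4.5) = 2/3, f(6.5) = 10/19.
On each subinterval the trapezoid contributes (Δx_i/2)·[f(x_{i-1}) + f(x_i)].
Sum ≈ 5.0318.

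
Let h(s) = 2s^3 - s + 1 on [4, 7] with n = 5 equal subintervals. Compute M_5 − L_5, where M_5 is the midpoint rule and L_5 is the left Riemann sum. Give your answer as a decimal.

M_5 = 1056.03.
L_5 = 898.44.
M_5 − L_5 = 157.59.

157.59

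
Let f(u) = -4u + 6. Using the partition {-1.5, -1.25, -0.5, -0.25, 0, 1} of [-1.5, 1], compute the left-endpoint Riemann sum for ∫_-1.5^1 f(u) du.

Subinterval widths: 0.25, 0.75, 0.25, 0.25, 1.
Left endpoints: -1.5, -1.25, -0.5, -0.25, 0.
f(-1.5) = 12, f(-1.25) = 11, f(-0.5) = 8, f(-0.25) = 7, f(0) = 6.
Sum = Σ Δu_i · f(u_i).
Sum = 21.

21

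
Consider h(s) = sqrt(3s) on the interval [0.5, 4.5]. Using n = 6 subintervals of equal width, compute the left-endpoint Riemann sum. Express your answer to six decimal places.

9.768511

Δs = (4.5 − 0.5)/6 = 2/3.
Left endpoints: 0.5, 7/6, 11/6, 2.5, 19/6, 23/6.
h(0.5) ≈ 1.224745, h(7/6) ≈ 1.870829, h(11/6) ≈ 2.345208, h(2.5) ≈ 2.738613, h(19/6) ≈ 3.082207, h(23/6) ≈ 3.391165.
Sum = Δs · [h(0.5) + h(7/6) + h(11/6) + ...].
Sum ≈ 9.768511.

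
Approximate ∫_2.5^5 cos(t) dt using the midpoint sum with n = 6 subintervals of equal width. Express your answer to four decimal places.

Δt = (5 − 2.5)/6 = 5/12.
Midpoints: 65/24, 3.125, 85/24, 95/24, 4.375, 115/24.
f(65/24) ≈ -0.9076, f(3.125) ≈ -0.9999, f(85/24) ≈ -0.9210, f(95/24) ≈ -0.6846, f(4.375) ≈ -0.3310, f(115/24) ≈ 0.0792.
Sum = Δt · [f(65/24) + f(3.125) + f(85/24) + ...].
Sum ≈ -1.5687.

-1.5687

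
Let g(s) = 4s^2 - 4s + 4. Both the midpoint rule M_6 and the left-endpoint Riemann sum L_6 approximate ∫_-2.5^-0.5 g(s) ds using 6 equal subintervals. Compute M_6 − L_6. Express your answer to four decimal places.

M_6 ≈ 40.592593.
L_6 ≈ 46.148148.
M_6 − L_6 ≈ -5.5556.

-5.5556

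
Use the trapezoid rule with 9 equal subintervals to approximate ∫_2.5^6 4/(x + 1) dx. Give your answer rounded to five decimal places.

2.77567

Δx = (6 − 2.5)/9 = 7/18.
f(2.5) = 8/7, f(26/9) = 36/35, f(59/18) = 72/77, f(11/3) = 6/7, f(73/18) = 72/91, f(40/9) = 36/49, f(29/6) = 24/35, f(47/9) = 9/14, f(101/18) = 72/119, f(6) = 4/7.
T_9 = (Δx/2)·[f(x_0) + 2f(x_1) + ... + 2f(x_{8}) + f(x_9)].
Sum ≈ 2.77567.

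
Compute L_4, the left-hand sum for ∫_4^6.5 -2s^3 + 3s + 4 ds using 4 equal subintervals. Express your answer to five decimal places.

Δs = (6.5 − 4)/4 = 0.625.
Left endpoints: 4, 4.625, 5.25, 5.875.
f(4) = -112, f(4.625) = -179.98828125, f(5.25) = -269.65625, f(5.875) = -383.93359375.
Sum = Δs · [f(4) + f(4.625) + f(5.25) + f(5.875)].
Sum ≈ -590.98633.

-590.98633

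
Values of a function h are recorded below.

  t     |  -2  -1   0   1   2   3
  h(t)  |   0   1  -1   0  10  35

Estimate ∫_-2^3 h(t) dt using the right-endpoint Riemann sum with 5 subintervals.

45

Δt = 1.
Sum = 1·[1 + (-1) + 0 + 10 + 35] = 45.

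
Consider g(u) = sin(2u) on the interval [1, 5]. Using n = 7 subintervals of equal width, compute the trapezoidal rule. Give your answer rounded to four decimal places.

Δu = (5 − 1)/7 = 4/7.
g(1) ≈ 0.9093, g(11/7) ≈ -0.0013, g(15/7) ≈ -0.9103, g(19/7) ≈ -0.7543, g(23/7) ≈ 0.2843, g(27/7) ≈ 0.9903, g(31/7) ≈ 0.5376, g(5) ≈ -0.5440.
T_7 = (Δu/2)·[g(u_0) + 2g(u_1) + ... + 2g(u_{6}) + g(u_7)].
Sum ≈ 0.1879.

0.1879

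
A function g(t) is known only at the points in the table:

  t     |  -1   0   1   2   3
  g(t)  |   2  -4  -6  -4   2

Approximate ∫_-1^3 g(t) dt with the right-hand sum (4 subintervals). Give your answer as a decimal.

Δt = 1.
Sum = 1·[(-4) + (-6) + (-4) + 2] = -12.

-12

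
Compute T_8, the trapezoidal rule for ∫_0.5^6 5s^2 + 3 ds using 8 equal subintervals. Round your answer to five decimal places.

Δs = (6 − 0.5)/8 = 0.6875.
f(0.5) = 4.25, f(1.1875) = 10.05078125, f(1.875) = 20.578125, f(2.5625) = 35.83203125, f(3.25) = 55.8125, f(3.9375) = 80.51953125, f(4.625) = 109.953125, f(5.3125) = 144.11328125, f(6) = 183.
T_8 = (Δs/2)·[f(s_0) + 2f(s_1) + ... + 2f(s_{7}) + f(s_8)].
Sum ≈ 378.45801.

378.45801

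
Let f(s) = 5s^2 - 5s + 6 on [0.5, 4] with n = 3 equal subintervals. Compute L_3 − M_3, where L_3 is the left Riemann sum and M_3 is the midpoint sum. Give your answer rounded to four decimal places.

-29.7743

L_3 ≈ 56.324074.
M_3 ≈ 86.098380.
L_3 − M_3 ≈ -29.7743.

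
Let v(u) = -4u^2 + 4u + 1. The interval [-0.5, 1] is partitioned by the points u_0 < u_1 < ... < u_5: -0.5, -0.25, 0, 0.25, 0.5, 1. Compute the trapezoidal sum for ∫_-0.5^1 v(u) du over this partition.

Subinterval widths: 0.25, 0.25, 0.25, 0.25, 0.5.
v(-0.5) = -2, v(-0.25) = -0.25, v(0) = 1, v(0.25) = 1.75, v(0.5) = 2, v(1) = 1.
On each subinterval the trapezoid contributes (Δu_i/2)·[v(u_{i-1}) + v(u_i)].
Sum = 1.375.

1.375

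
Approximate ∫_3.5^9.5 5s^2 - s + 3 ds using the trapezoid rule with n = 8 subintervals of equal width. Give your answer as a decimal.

1339.3125

Δs = (9.5 − 3.5)/8 = 0.75.
f(3.5) = 60.75, f(4.25) = 89.0625, f(5) = 123, f(5.75) = 162.5625, f(6.5) = 207.75, f(7.25) = 258.5625, f(8) = 315, f(8.75) = 377.0625, f(9.5) = 444.75.
T_8 = (Δs/2)·[f(s_0) + 2f(s_1) + ... + 2f(s_{7}) + f(s_8)].
Sum = 1339.3125.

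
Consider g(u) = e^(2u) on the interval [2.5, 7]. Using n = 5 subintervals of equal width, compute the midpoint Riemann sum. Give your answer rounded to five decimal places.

527127.44800

Δu = (7 − 2.5)/5 = 0.9.
Midpoints: 2.95, 3.85, 4.75, 5.65, 6.55.
g(2.95) ≈ 365.03747, g(3.85) ≈ 2208.34799, g(4.75) ≈ 13359.72683, g(5.65) ≈ 80821.63754, g(6.55) ≈ 488942.41462.
Sum = Δu · [g(2.95) + g(3.85) + g(4.75) + g(5.65) + g(6.55)].
Sum ≈ 527127.44800.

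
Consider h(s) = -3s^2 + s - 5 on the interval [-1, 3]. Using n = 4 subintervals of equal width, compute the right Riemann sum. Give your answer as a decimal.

-56

Δs = (3 − (-1))/4 = 1.
Right endpoints: 0, 1, 2, 3.
h(0) = -5, h(1) = -7, h(2) = -15, h(3) = -29.
Sum = Δs · [h(0) + h(1) + h(2) + h(3)].
Sum = -56.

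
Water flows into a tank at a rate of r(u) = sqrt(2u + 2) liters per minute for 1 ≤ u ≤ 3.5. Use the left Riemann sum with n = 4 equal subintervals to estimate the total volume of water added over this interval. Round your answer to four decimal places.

6.0154

Δu = (3.5 − 1)/4 = 0.625.
Left endpoints: 1, 1.625, 2.25, 2.875.
r(1) ≈ 2.0000, r(1.625) ≈ 2.2913, r(2.25) ≈ 2.5495, r(2.875) ≈ 2.7839.
Sum = Δu · [r(1) + r(1.625) + r(2.25) + r(2.875)].
Sum ≈ 6.0154.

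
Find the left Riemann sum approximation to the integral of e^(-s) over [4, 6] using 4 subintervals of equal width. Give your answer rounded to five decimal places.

0.02012

Δs = (6 − 4)/4 = 0.5.
Left endpoints: 4, 4.5, 5, 5.5.
f(4) ≈ 0.01832, f(4.5) ≈ 0.01111, f(5) ≈ 0.00674, f(5.5) ≈ 0.00409.
Sum = Δs · [f(4) + f(4.5) + f(5) + f(5.5)].
Sum ≈ 0.02012.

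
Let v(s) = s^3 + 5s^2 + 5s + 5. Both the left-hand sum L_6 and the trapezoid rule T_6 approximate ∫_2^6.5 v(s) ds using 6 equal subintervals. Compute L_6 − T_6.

L_6 = 832.11328125.
T_6 = 1012.25390625.
L_6 − T_6 = -180.140625.

-180.140625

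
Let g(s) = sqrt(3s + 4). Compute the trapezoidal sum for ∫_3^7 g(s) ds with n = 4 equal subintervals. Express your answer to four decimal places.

Δs = (7 − 3)/4 = 1.
g(3) ≈ 3.6056, g(4) ≈ 4.0000, g(5) ≈ 4.3589, g(6) ≈ 4.6904, g(7) ≈ 5.0000.
T_4 = (Δs/2)·[g(s_0) + 2g(s_1) + 2g(s_2) + 2g(s_3) + g(s_4)].
Sum ≈ 17.3521.

17.3521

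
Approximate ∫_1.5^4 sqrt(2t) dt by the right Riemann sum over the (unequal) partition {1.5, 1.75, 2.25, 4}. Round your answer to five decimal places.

6.47811

Subinterval widths: 0.25, 0.5, 1.75.
Right endpoints: 1.75, 2.25, 4.
f(1.75) ≈ 1.87083, f(2.25) ≈ 2.12132, f(4) ≈ 2.82843.
Sum = Σ Δt_i · f(t_i).
Sum ≈ 6.47811.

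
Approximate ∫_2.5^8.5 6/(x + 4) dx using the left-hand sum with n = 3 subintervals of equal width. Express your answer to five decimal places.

4.40078

Δx = (8.5 − 2.5)/3 = 2.
Left endpoints: 2.5, 4.5, 6.5.
f(2.5) = 12/13, f(4.5) = 12/17, f(6.5) = 4/7.
Sum = Δx · [f(2.5) + f(4.5) + f(6.5)].
Sum ≈ 4.40078.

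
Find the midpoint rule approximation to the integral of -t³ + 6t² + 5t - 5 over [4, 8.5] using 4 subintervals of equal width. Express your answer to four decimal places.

Δt = (8.5 − 4)/4 = 1.125.
Midpoints: 4.5625, 5.6875, 6.8125, 7.9375.
f(4.5625) = 195527/4096, f(5.6875) = 137405/4096, f(6.8125) = -35413/4096, f(7.9375) = -357919/4096.
Sum = Δt · [f(4.5625) + f(5.6875) + f(6.8125) + f(7.9375)].
Sum ≈ -16.5894.

-16.5894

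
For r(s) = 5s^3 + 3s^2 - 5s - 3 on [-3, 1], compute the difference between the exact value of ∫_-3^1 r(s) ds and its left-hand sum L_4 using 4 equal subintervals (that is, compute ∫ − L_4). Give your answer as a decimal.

56

Exact integral: ∫_-3^1 r(s) ds = -64.
L_4 = -120.
Error = -64 − (-120) = 56.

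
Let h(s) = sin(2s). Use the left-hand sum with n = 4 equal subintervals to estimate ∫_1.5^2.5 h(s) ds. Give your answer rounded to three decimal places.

-0.486

Δs = (2.5 − 1.5)/4 = 0.25.
Left endpoints: 1.5, 1.75, 2, 2.25.
h(1.5) ≈ 0.141, h(1.75) ≈ -0.351, h(2) ≈ -0.757, h(2.25) ≈ -0.978.
Sum = Δs · [h(1.5) + h(1.75) + h(2) + h(2.25)].
Sum ≈ -0.486.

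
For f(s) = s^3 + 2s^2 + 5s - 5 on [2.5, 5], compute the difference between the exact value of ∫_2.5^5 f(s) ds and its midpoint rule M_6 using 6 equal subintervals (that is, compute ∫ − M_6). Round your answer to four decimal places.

0.4792

Exact integral: ∫_2.5^5 f(s) ds ≈ 253.776042.
M_6 ≈ 253.296803.
Error ≈ 253.776042 − 253.296803 ≈ 0.4792.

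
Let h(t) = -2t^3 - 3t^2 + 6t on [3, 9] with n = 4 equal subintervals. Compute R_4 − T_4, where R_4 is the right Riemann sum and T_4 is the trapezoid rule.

R_4 = -5001.75.
T_4 = -3813.75.
R_4 − T_4 = -1188.

-1188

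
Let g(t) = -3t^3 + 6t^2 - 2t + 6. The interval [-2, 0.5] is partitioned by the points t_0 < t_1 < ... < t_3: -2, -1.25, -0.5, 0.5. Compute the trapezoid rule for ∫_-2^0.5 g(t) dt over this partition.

Subinterval widths: 0.75, 0.75, 1.
g(-2) = 58, g(-1.25) = 23.734375, g(-0.5) = 8.875, g(0.5) = 6.125.
On each subinterval the trapezoid contributes (Δt_i/2)·[g(t_{i-1}) + g(t_i)].
Sum = 50.37890625.

50.37890625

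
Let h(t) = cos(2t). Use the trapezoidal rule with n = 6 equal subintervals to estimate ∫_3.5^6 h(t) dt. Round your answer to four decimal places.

Δt = (6 − 3.5)/6 = 5/12.
h(3.5) ≈ 0.7539, h(47/12) ≈ 0.0206, h(13/3) ≈ -0.7261, h(4.75) ≈ -0.9972, h(31/6) ≈ -0.6149, h(67/12) ≈ 0.1703, h(6) ≈ 0.8439.
T_6 = (Δt/2)·[h(t_0) + 2h(t_1) + ... + 2h(t_{5}) + h(t_6)].
Sum ≈ -0.5618.

-0.5618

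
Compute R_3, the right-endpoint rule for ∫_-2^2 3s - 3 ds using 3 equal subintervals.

Δs = (2 − (-2))/3 = 4/3.
Right endpoints: -2/3, 2/3, 2.
f(-2/3) = -5, f(2/3) = -1, f(2) = 3.
Sum = Δs · [f(-2/3) + f(2/3) + f(2)].
Sum = -4.

-4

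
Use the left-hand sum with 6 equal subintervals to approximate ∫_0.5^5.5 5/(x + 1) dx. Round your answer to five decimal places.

Δx = (5.5 − 0.5)/6 = 5/6.
Left endpoints: 0.5, 4/3, 13/6, 3, 23/6, 14/3.
f(0.5) = 10/3, f(4/3) = 15/7, f(13/6) = 30/19, f(3) = 1.25, f(23/6) = 30/29, f(14/3) = 15/17.
Sum = Δx · [f(0.5) + f(4/3) + f(13/6) + ...].
Sum ≈ 8.51831.

8.51831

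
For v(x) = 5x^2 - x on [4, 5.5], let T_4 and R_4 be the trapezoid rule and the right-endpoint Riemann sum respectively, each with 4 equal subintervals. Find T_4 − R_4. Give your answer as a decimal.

T_4 = 163.67578125.
R_4 = 176.75390625.
T_4 − R_4 = -13.078125.

-13.078125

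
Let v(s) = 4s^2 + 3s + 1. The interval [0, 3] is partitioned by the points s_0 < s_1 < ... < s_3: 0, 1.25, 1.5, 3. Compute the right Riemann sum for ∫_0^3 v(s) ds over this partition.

Subinterval widths: 1.25, 0.25, 1.5.
Right endpoints: 1.25, 1.5, 3.
v(1.25) = 11, v(1.5) = 14.5, v(3) = 46.
Sum = Σ Δs_i · v(s_i).
Sum = 86.375.

86.375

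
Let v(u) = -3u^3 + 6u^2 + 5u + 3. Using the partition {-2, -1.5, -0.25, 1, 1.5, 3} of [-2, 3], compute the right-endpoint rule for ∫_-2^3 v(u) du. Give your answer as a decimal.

Subinterval widths: 0.5, 1.25, 1.25, 0.5, 1.5.
Right endpoints: -1.5, -0.25, 1, 1.5, 3.
v(-1.5) = 19.125, v(-0.25) = 2.171875, v(1) = 11, v(1.5) = 13.875, v(3) = -9.
Sum = Σ Δu_i · v(u_i).
Sum = 19.46484375.

19.46484375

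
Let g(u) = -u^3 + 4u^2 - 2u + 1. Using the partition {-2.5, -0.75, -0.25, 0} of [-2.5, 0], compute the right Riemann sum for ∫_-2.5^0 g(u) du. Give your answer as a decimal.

10.18359375

Subinterval widths: 1.75, 0.5, 0.25.
Right endpoints: -0.75, -0.25, 0.
g(-0.75) = 5.171875, g(-0.25) = 1.765625, g(0) = 1.
Sum = Σ Δu_i · g(u_i).
Sum = 10.18359375.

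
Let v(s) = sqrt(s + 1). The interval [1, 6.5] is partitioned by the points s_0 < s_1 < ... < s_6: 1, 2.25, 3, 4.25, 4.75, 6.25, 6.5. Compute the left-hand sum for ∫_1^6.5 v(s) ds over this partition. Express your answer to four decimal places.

Subinterval widths: 1.25, 0.75, 1.25, 0.5, 1.5, 0.25.
Left endpoints: 1, 2.25, 3, 4.25, 4.75, 6.25.
v(1) ≈ 1.4142, v(2.25) ≈ 1.8028, v(3) ≈ 2.0000, v(4.25) ≈ 2.2913, v(4.75) ≈ 2.3979, v(6.25) ≈ 2.6926.
Sum = Σ Δs_i · v(s_i).
Sum ≈ 11.0355.

11.0355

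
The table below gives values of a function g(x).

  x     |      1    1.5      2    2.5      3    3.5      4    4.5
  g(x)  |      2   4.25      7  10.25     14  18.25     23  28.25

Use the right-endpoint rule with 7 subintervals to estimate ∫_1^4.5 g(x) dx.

52.5

Δx = 0.5.
Sum = 0.5·[4.25 + 7 + 10.25 + 14 + 18.25 + 23 + 28.25] = 52.5.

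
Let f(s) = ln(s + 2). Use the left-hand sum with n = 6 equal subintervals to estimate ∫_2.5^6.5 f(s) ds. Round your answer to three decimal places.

7.206

Δs = (6.5 − 2.5)/6 = 2/3.
Left endpoints: 2.5, 19/6, 23/6, 4.5, 31/6, 35/6.
f(2.5) ≈ 1.504, f(19/6) ≈ 1.642, f(23/6) ≈ 1.764, f(4.5) ≈ 1.872, f(31/6) ≈ 1.969, f(35/6) ≈ 2.058.
Sum = Δs · [f(2.5) + f(19/6) + f(23/6) + ...].
Sum ≈ 7.206.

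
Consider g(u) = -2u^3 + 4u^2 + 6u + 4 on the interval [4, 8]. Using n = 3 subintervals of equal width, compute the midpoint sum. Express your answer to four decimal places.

-1143.7037

Δu = (8 − 4)/3 = 4/3.
Midpoints: 14/3, 6, 22/3.
g(14/3) = -2272/27, g(6) = -248, g(22/3) = -14192/27.
Sum = Δu · [g(14/3) + g(6) + g(22/3)].
Sum ≈ -1143.7037.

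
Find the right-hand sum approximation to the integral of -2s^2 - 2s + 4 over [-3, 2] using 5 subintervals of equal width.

Δs = (2 − (-3))/5 = 1.
Right endpoints: -2, -1, 0, 1, 2.
f(-2) = 0, f(-1) = 4, f(0) = 4, f(1) = 0, f(2) = -8.
Sum = Δs · [f(-2) + f(-1) + f(0) + f(1) + f(2)].
Sum = 0.

0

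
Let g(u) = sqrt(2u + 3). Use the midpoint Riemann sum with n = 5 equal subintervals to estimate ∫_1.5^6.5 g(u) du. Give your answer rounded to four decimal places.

Δu = (6.5 − 1.5)/5 = 1.
Midpoints: 2, 3, 4, 5, 6.
g(2) ≈ 2.6458, g(3) ≈ 3.0000, g(4) ≈ 3.3166, g(5) ≈ 3.6056, g(6) ≈ 3.8730.
Sum = Δu · [g(2) + g(3) + g(4) + g(5) + g(6)].
Sum ≈ 16.4409.

16.4409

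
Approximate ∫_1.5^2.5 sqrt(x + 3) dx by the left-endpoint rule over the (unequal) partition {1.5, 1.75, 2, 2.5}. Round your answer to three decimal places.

Subinterval widths: 0.25, 0.25, 0.5.
Left endpoints: 1.5, 1.75, 2.
f(1.5) ≈ 2.121, f(1.75) ≈ 2.179, f(2) ≈ 2.236.
Sum = Σ Δx_i · f(x_i).
Sum ≈ 2.193.

2.193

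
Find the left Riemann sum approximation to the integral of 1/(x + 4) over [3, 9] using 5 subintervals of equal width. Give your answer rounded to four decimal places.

0.6603

Δx = (9 − 3)/5 = 1.2.
Left endpoints: 3, 4.2, 5.4, 6.6, 7.8.
f(3) = 1/7, f(4.2) = 5/41, f(5.4) = 5/47, f(6.6) = 5/53, f(7.8) = 5/59.
Sum = Δx · [f(3) + f(4.2) + f(5.4) + f(6.6) + f(7.8)].
Sum ≈ 0.6603.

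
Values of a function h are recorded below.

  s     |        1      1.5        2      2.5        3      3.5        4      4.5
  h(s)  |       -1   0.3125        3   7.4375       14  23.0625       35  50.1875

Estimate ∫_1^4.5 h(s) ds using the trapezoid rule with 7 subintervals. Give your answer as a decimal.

Δs = 0.5.
T_7 = (0.5/2)·[(-1) + 2·0.3125 + 2·3 + 2·7.4375 + 2·14 + 2·23.0625 + 2·35 + 50.1875] = 53.703125.

53.703125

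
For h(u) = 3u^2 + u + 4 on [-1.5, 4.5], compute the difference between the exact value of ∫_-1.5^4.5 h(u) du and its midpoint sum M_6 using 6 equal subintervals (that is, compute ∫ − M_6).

Exact integral: ∫_-1.5^4.5 h(u) du = 127.5.
M_6 = 126.
Error = 127.5 − 126 = 1.5.

1.5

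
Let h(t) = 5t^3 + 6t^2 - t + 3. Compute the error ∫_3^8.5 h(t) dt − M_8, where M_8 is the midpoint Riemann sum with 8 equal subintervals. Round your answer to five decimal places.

Exact integral: ∫_3^8.5 h(t) dt = 7582.953125.
M_8 ≈ 7562.9686279.
Error ≈ 7582.953125 − 7562.9686279 ≈ 19.98450.

19.98450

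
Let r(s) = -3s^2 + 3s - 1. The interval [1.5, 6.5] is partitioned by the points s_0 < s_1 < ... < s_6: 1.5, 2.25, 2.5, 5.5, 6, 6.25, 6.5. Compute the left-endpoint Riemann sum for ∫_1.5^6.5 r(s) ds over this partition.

Subinterval widths: 0.75, 0.25, 3, 0.5, 0.25, 0.25.
Left endpoints: 1.5, 2.25, 2.5, 5.5, 6, 6.25.
r(1.5) = -3.25, r(2.25) = -9.4375, r(2.5) = -12.25, r(5.5) = -75.25, r(6) = -91, r(6.25) = -99.4375.
Sum = Σ Δs_i · r(s_i).
Sum = -126.78125.

-126.78125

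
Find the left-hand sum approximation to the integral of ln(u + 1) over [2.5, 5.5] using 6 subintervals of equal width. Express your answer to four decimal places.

4.6245

Δu = (5.5 − 2.5)/6 = 0.5.
Left endpoints: 2.5, 3, 3.5, 4, 4.5, 5.
f(2.5) ≈ 1.2528, f(3) ≈ 1.3863, f(3.5) ≈ 1.5041, f(4) ≈ 1.6094, f(4.5) ≈ 1.7047, f(5) ≈ 1.7918.
Sum = Δu · [f(2.5) + f(3) + f(3.5) + ...].
Sum ≈ 4.6245.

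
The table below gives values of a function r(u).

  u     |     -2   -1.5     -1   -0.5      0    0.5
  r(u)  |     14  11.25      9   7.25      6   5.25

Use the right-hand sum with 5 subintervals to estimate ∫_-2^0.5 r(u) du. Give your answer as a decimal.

19.375

Δu = 0.5.
Sum = 0.5·[11.25 + 9 + 7.25 + 6 + 5.25] = 19.375.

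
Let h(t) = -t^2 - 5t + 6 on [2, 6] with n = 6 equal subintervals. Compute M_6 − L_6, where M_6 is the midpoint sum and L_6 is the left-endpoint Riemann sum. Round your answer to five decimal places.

-16.88889

M_6 ≈ -125.1851852.
L_6 ≈ -108.2962963.
M_6 − L_6 ≈ -16.88889.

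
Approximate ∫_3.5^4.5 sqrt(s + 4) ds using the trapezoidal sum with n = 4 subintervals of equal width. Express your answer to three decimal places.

2.828

Δs = (4.5 − 3.5)/4 = 0.25.
f(3.5) ≈ 2.739, f(3.75) ≈ 2.784, f(4) ≈ 2.828, f(4.25) ≈ 2.872, f(4.5) ≈ 2.915.
T_4 = (Δs/2)·[f(s_0) + 2f(s_1) + 2f(s_2) + 2f(s_3) + f(s_4)].
Sum ≈ 2.828.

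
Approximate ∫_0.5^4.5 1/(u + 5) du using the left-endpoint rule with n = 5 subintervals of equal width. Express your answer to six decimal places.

Δu = (4.5 − 0.5)/5 = 0.8.
Left endpoints: 0.5, 1.3, 2.1, 2.9, 3.7.
f(0.5) = 2/11, f(1.3) = 10/63, f(2.1) = 10/71, f(2.9) = 10/79, f(3.7) = 10/87.
Sum = Δu · [f(0.5) + f(1.3) + f(2.1) + f(2.9) + f(3.7)].
Sum ≈ 0.578335.

0.578335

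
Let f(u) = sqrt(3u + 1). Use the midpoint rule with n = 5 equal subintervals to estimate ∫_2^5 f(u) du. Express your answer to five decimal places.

10.10948

Δu = (5 − 2)/5 = 0.6.
Midpoints: 2.3, 2.9, 3.5, 4.1, 4.7.
f(2.3) ≈ 2.81069, f(2.9) ≈ 3.11448, f(3.5) ≈ 3.39116, f(4.1) ≈ 3.64692, f(4.7) ≈ 3.88587.
Sum = Δu · [f(2.3) + f(2.9) + f(3.5) + f(4.1) + f(4.7)].
Sum ≈ 10.10948.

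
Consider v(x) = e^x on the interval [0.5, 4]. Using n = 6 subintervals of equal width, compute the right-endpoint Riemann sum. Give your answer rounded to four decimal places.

69.8860

Δx = (4 − 0.5)/6 = 7/12.
Right endpoints: 13/12, 5/3, 2.25, 17/6, 41/12, 4.
v(13/12) ≈ 2.9545, v(5/3) ≈ 5.2945, v(2.25) ≈ 9.4877, v(17/6) ≈ 17.0020, v(41/12) ≈ 30.4677, v(4) ≈ 54.5982.
Sum = Δx · [v(13/12) + v(5/3) + v(2.25) + ...].
Sum ≈ 69.8860.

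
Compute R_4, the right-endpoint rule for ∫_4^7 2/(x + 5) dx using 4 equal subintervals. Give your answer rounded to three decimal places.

0.555

Δx = (7 − 4)/4 = 0.75.
Right endpoints: 4.75, 5.5, 6.25, 7.
f(4.75) = 8/39, f(5.5) = 4/21, f(6.25) = 8/45, f(7) = 1/6.
Sum = Δx · [f(4.75) + f(5.5) + f(6.25) + f(7)].
Sum ≈ 0.555.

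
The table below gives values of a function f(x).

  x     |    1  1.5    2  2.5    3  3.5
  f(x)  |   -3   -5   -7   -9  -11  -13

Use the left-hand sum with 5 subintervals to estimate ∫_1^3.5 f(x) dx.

-17.5

Δx = 0.5.
Sum = 0.5·[(-3) + (-5) + (-7) + (-9) + (-11)] = -17.5.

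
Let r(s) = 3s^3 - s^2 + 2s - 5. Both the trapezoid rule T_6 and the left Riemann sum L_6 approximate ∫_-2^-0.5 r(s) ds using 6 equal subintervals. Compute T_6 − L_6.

3.796875

T_6 = -26.01953125.
L_6 = -29.81640625.
T_6 − L_6 = 3.796875.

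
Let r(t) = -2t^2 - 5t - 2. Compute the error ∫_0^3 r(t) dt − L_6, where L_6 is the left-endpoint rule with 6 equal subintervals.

Exact integral: ∫_0^3 r(t) dt = -46.5.
L_6 = -38.5.
Error = -46.5 − (-38.5) = -8.

-8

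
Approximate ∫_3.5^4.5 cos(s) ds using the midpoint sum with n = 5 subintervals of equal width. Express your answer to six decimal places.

-0.627793

Δs = (4.5 − 3.5)/5 = 0.2.
Midpoints: 3.6, 3.8, 4, 4.2, 4.4.
f(3.6) ≈ -0.896758, f(3.8) ≈ -0.790968, f(4) ≈ -0.653644, f(4.2) ≈ -0.490261, f(4.4) ≈ -0.307333.
Sum = Δs · [f(3.6) + f(3.8) + f(4) + f(4.2) + f(4.4)].
Sum ≈ -0.627793.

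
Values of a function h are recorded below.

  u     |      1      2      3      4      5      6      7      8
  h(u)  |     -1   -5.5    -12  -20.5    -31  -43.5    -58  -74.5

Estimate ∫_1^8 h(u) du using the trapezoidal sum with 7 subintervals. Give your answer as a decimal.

-208.25

Δu = 1.
T_7 = (1/2)·[(-1) + 2·(-5.5) + 2·(-12) + 2·(-20.5) + 2·(-31) + 2·(-43.5) + 2·(-58) + (-74.5)] = -208.25.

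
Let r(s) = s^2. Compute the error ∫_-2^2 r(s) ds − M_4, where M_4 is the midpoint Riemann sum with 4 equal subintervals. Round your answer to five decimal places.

Exact integral: ∫_-2^2 r(s) ds ≈ 5.3333333.
M_4 = 5.
Error ≈ 5.3333333 − 5 ≈ 0.33333.

0.33333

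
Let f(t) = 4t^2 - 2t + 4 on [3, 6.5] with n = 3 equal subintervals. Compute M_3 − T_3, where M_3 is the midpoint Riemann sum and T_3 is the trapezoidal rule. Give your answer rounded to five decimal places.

M_3 ≈ 309.3287037.
T_3 ≈ 314.0925926.
M_3 − T_3 ≈ -4.76389.

-4.76389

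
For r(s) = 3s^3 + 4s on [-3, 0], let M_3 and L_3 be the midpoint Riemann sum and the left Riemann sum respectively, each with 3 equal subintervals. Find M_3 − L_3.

M_3 = -75.375.
L_3 = -132.
M_3 − L_3 = 56.625.

56.625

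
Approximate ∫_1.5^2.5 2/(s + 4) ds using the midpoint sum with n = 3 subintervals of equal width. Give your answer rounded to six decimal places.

Δs = (2.5 − 1.5)/3 = 1/3.
Midpoints: 5/3, 2, 7/3.
f(5/3) = 6/17, f(2) = 1/3, f(7/3) = 6/19.
Sum = Δs · [f(5/3) + f(2) + f(7/3)].
Sum ≈ 0.334021.

0.334021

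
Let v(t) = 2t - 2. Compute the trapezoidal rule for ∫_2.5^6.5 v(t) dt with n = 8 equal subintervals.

28

Δt = (6.5 − 2.5)/8 = 0.5.
v(2.5) = 3, v(3) = 4, v(3.5) = 5, v(4) = 6, v(4.5) = 7, v(5) = 8, v(5.5) = 9, v(6) = 10, v(6.5) = 11.
T_8 = (Δt/2)·[v(t_0) + 2v(t_1) + ... + 2v(t_{7}) + v(t_8)].
Sum = 28.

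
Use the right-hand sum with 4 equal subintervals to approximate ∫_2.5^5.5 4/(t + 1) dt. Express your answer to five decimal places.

Δt = (5.5 − 2.5)/4 = 0.75.
Right endpoints: 3.25, 4, 4.75, 5.5.
f(3.25) = 16/17, f(4) = 0.8, f(4.75) = 16/23, f(5.5) = 8/13.
Sum = Δt · [f(3.25) + f(4) + f(4.75) + f(5.5)].
Sum ≈ 2.28916.

2.28916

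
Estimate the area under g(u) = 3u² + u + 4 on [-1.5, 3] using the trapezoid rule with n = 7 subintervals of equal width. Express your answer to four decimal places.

52.6798

Δu = (3 − (-1.5))/7 = 9/14.
g(-1.5) = 9.25, g(-6/7) = 262/49, g(-3/14) = 769/196, g(3/7) = 244/49, g(15/14) = 1669/196, g(12/7) = 712/49, g(33/14) = 4513/196, g(3) = 34.
T_7 = (Δu/2)·[g(u_0) + 2g(u_1) + ... + 2g(u_{6}) + g(u_7)].
Sum ≈ 52.6798.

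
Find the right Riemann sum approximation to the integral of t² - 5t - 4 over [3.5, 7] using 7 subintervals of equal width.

-0.875

Δt = (7 − 3.5)/7 = 0.5.
Right endpoints: 4, 4.5, 5, 5.5, 6, 6.5, 7.
f(4) = -8, f(4.5) = -6.25, f(5) = -4, f(5.5) = -1.25, f(6) = 2, f(6.5) = 5.75, f(7) = 10.
Sum = Δt · [f(4) + f(4.5) + f(5) + ...].
Sum = -0.875.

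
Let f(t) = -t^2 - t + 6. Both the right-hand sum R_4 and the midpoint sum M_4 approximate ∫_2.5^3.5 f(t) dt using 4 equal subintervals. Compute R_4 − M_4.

R_4 = -6.96875.
M_4 = -6.078125.
R_4 − M_4 = -0.890625.

-0.890625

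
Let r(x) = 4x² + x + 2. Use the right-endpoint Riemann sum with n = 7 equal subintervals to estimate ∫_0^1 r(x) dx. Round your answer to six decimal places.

4.204082

Δx = (1 − 0)/7 = 1/7.
Right endpoints: 1/7, 2/7, 3/7, 4/7, 5/7, 6/7, 1.
r(1/7) = 109/49, r(2/7) = 128/49, r(3/7) = 155/49, r(4/7) = 190/49, r(5/7) = 233/49, r(6/7) = 284/49, r(1) = 7.
Sum = Δx · [r(1/7) + r(2/7) + r(3/7) + ...].
Sum ≈ 4.204082.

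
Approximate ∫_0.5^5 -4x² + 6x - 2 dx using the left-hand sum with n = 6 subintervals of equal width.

Δx = (5 − 0.5)/6 = 0.75.
Left endpoints: 0.5, 1.25, 2, 2.75, 3.5, 4.25.
f(0.5) = 0, f(1.25) = -0.75, f(2) = -6, f(2.75) = -15.75, f(3.5) = -30, f(4.25) = -48.75.
Sum = Δx · [f(0.5) + f(1.25) + f(2) + ...].
Sum = -75.9375.

-75.9375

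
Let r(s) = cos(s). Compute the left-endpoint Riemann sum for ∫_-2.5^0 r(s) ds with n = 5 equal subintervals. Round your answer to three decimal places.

0.136

Δs = (0 − (-2.5))/5 = 0.5.
Left endpoints: -2.5, -2, -1.5, -1, -0.5.
r(-2.5) ≈ -0.801, r(-2) ≈ -0.416, r(-1.5) ≈ 0.071, r(-1) ≈ 0.540, r(-0.5) ≈ 0.878.
Sum = Δs · [r(-2.5) + r(-2) + r(-1.5) + r(-1) + r(-0.5)].
Sum ≈ 0.136.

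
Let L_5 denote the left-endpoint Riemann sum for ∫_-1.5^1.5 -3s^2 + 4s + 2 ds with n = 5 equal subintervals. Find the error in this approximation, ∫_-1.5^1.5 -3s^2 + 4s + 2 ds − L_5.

4.14

Exact integral: ∫_-1.5^1.5 f(s) ds = -0.75.
L_5 = -4.89.
Error = -0.75 − (-4.89) = 4.14.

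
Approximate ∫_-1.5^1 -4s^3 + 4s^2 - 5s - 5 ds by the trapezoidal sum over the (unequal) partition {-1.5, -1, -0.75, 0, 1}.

1.21875

Subinterval widths: 0.5, 0.25, 0.75, 1.
f(-1.5) = 25, f(-1) = 8, f(-0.75) = 2.6875, f(0) = -5, f(1) = -10.
On each subinterval the trapezoid contributes (Δs_i/2)·[f(s_{i-1}) + f(s_i)].
Sum = 1.21875.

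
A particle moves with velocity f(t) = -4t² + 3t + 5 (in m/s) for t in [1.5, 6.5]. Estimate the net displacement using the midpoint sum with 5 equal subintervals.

Δt = (6.5 − 1.5)/5 = 1.
Midpoints: 2, 3, 4, 5, 6.
f(2) = -5, f(3) = -22, f(4) = -47, f(5) = -80, f(6) = -121.
Sum = Δt · [f(2) + f(3) + f(4) + f(5) + f(6)].
Sum = -275.

-275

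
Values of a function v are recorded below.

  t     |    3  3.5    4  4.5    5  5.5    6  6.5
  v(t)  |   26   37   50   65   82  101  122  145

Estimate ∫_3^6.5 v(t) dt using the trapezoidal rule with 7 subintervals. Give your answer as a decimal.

Δt = 0.5.
T_7 = (0.5/2)·[26 + 2·37 + 2·50 + 2·65 + 2·82 + 2·101 + 2·122 + 145] = 271.25.

271.25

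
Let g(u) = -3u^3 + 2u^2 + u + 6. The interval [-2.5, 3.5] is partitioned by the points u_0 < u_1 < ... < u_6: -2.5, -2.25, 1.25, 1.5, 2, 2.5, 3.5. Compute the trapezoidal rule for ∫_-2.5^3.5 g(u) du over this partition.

Subinterval widths: 0.25, 3.5, 0.25, 0.5, 0.5, 1.
g(-2.5) = 62.875, g(-2.25) = 48.046875, g(1.25) = 4.515625, g(1.5) = 1.875, g(2) = -8, g(2.5) = -25.875, g(3.5) = -94.625.
On each subinterval the trapezoid contributes (Δu_i/2)·[g(u_{i-1}) + g(u_i)].
Sum = 36.3984375.

36.3984375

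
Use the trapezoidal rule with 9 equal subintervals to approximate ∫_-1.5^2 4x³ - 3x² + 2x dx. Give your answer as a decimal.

1.3125

Δx = (2 − (-1.5))/9 = 7/18.
f(-1.5) = -23.25, f(-10/9) = -8320/729, f(-13/18) = -13169/2916, f(-1/3) = -31/27, f(1/18) = 299/2916, f(4/9) = 472/729, f(5/6) = 205/108, f(11/9) = 3839/729, f(29/18) = 35467/2916, f(2) = 24.
T_9 = (Δx/2)·[f(x_0) + 2f(x_1) + ... + 2f(x_{8}) + f(x_9)].
Sum = 1.3125.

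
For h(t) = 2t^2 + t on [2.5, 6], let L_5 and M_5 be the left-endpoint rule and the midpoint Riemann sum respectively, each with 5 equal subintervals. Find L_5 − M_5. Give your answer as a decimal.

-21.1925

L_5 = 126.98.
M_5 = 148.1725.
L_5 − M_5 = -21.1925.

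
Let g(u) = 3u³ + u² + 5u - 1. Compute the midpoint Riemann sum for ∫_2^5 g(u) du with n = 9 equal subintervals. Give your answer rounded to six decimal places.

544.347222

Δu = (5 − 2)/9 = 1/3.
Midpoints: 13/6, 2.5, 17/6, 19/6, 3.5, 23/6, 25/6, 4.5, 29/6.
g(13/6) = 1081/24, g(2.5) = 64.625, g(17/6) = 6439/72, g(19/6) = 120.125, g(3.5) = 157.375, g(23/6) = 14533/72, g(25/6) = 6101/24, g(4.5) = 315.125, g(29/6) = 27739/72.
Sum = Δu · [g(13/6) + g(2.5) + g(17/6) + ...].
Sum ≈ 544.347222.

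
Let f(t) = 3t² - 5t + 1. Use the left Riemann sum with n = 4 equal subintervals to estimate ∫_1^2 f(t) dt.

0.03125

Δt = (2 − 1)/4 = 0.25.
Left endpoints: 1, 1.25, 1.5, 1.75.
f(1) = -1, f(1.25) = -0.5625, f(1.5) = 0.25, f(1.75) = 1.4375.
Sum = Δt · [f(1) + f(1.25) + f(1.5) + f(1.75)].
Sum = 0.03125.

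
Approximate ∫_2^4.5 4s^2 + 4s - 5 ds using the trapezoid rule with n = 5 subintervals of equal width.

131.25

Δs = (4.5 − 2)/5 = 0.5.
f(2) = 19, f(2.5) = 30, f(3) = 43, f(3.5) = 58, f(4) = 75, f(4.5) = 94.
T_5 = (Δs/2)·[f(s_0) + 2f(s_1) + ... + 2f(s_{4}) + f(s_5)].
Sum = 131.25.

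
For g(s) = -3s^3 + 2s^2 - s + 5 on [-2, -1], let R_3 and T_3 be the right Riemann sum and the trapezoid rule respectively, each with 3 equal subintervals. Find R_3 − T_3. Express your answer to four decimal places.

R_3 ≈ 18.037037.
T_3 ≈ 22.703704.
R_3 − T_3 ≈ -4.6667.

-4.6667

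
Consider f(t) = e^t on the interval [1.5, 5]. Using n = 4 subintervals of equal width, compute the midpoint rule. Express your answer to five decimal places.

Δt = (5 − 1.5)/4 = 0.875.
Midpoints: 1.9375, 2.8125, 3.6875, 4.5625.
f(1.9375) ≈ 6.94138, f(2.8125) ≈ 16.65149, f(3.6875) ≈ 39.94486, f(4.5625) ≈ 95.82274.
Sum = Δt · [f(1.9375) + f(2.8125) + f(3.6875) + f(4.5625)].
Sum ≈ 139.44041.

139.44041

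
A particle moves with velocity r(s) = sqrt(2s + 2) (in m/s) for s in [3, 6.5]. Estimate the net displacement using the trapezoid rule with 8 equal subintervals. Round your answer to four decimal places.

11.8209

Δs = (6.5 − 3)/8 = 0.4375.
r(3) ≈ 2.8284, r(3.4375) ≈ 2.9791, r(3.875) ≈ 3.1225, r(4.3125) ≈ 3.2596, r(4.75) ≈ 3.3912, r(5.1875) ≈ 3.5178, r(5.625) ≈ 3.6401, r(6.0625) ≈ 3.7583, r(6.5) ≈ 3.8730.
T_8 = (Δs/2)·[r(s_0) + 2r(s_1) + ... + 2r(s_{7}) + r(s_8)].
Sum ≈ 11.8209.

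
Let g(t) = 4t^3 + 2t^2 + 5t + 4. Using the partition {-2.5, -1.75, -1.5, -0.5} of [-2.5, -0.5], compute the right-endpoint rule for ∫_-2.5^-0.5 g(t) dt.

Subinterval widths: 0.75, 0.25, 1.
Right endpoints: -1.75, -1.5, -0.5.
g(-1.75) = -20.0625, g(-1.5) = -12.5, g(-0.5) = 1.5.
Sum = Σ Δt_i · g(t_i).
Sum = -16.671875.

-16.671875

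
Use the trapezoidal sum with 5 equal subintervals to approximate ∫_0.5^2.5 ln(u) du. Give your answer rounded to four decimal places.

Δu = (2.5 − 0.5)/5 = 0.4.
f(0.5) ≈ -0.6931, f(0.9) ≈ -0.1054, f(1.3) ≈ 0.2624, f(1.7) ≈ 0.5306, f(2.1) ≈ 0.7419, f(2.5) ≈ 0.9163.
T_5 = (Δu/2)·[f(u_0) + 2f(u_1) + ... + 2f(u_{4}) + f(u_5)].
Sum ≈ 0.6165.

0.6165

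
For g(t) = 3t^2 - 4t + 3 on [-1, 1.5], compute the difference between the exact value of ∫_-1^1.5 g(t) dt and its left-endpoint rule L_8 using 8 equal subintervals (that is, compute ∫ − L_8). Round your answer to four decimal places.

-1.0986

Exact integral: ∫_-1^1.5 g(t) dt = 9.375.
L_8 ≈ 10.473633.
Error ≈ 9.375 − 10.473633 ≈ -1.0986.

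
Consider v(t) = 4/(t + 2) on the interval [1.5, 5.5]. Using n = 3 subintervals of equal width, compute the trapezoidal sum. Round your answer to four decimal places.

Δt = (5.5 − 1.5)/3 = 4/3.
v(1.5) = 8/7, v(17/6) = 24/29, v(25/6) = 24/37, v(5.5) = 8/15.
T_3 = (Δt/2)·[v(t_0) + 2v(t_1) + 2v(t_2) + v(t_3)].
Sum ≈ 3.0858.

3.0858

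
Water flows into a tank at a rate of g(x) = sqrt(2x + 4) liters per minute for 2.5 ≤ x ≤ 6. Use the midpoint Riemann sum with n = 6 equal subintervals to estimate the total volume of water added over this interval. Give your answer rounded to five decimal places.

12.33451

Δx = (6 − 2.5)/6 = 7/12.
Midpoints: 67/24, 3.375, 95/24, 109/24, 5.125, 137/24.
g(67/24) ≈ 3.09570, g(3.375) ≈ 3.27872, g(95/24) ≈ 3.45205, g(109/24) ≈ 3.61709, g(5.125) ≈ 3.77492, g(137/24) ≈ 3.92641.
Sum = Δx · [g(67/24) + g(3.375) + g(95/24) + ...].
Sum ≈ 12.33451.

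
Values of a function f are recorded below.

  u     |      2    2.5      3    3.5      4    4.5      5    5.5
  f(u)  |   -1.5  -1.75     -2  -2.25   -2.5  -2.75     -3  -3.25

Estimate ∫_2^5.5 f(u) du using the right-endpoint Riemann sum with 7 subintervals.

-8.75

Δu = 0.5.
Sum = 0.5·[(-1.75) + (-2) + (-2.25) + (-2.5) + (-2.75) + (-3) + (-3.25)] = -8.75.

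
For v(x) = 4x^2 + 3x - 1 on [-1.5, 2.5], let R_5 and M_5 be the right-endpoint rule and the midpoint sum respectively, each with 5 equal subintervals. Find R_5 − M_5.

R_5 = 40.24.
M_5 = 26.48.
R_5 − M_5 = 13.76.

13.76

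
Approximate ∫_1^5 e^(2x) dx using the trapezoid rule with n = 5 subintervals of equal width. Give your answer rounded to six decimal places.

13263.769553

Δx = (5 − 1)/5 = 0.8.
f(1) ≈ 7.389056, f(1.8) ≈ 36.598234, f(2.6) ≈ 181.272242, f(3.4) ≈ 897.847292, f(4.2) ≈ 4447.066748, f(5) ≈ 22026.465795.
T_5 = (Δx/2)·[f(x_0) + 2f(x_1) + ... + 2f(x_{4}) + f(x_5)].
Sum ≈ 13263.769553.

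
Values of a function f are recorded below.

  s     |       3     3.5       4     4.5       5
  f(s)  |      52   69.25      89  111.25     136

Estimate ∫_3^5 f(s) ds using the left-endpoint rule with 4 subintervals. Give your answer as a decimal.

Δs = 0.5.
Sum = 0.5·[52 + 69.25 + 89 + 111.25] = 160.75.

160.75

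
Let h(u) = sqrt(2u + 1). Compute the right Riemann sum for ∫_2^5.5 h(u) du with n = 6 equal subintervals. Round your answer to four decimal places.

Δu = (5.5 − 2)/6 = 7/12.
Right endpoints: 31/12, 19/6, 3.75, 13/3, 59/12, 5.5.
h(31/12) ≈ 2.4833, h(19/6) ≈ 2.7080, h(3.75) ≈ 2.9155, h(13/3) ≈ 3.1091, h(59/12) ≈ 3.2914, h(5.5) ≈ 3.4641.
Sum = Δu · [h(31/12) + h(19/6) + h(3.75) + ...].
Sum ≈ 10.4833.

10.4833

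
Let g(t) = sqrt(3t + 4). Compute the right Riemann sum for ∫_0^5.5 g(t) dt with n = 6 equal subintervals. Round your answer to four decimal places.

19.9779

Δt = (5.5 − 0)/6 = 11/12.
Right endpoints: 11/12, 11/6, 2.75, 11/3, 55/12, 5.5.
g(11/12) ≈ 2.5981, g(11/6) ≈ 3.0822, g(2.75) ≈ 3.5000, g(11/3) ≈ 3.8730, g(55/12) ≈ 4.2131, g(5.5) ≈ 4.5277.
Sum = Δt · [g(11/12) + g(11/6) + g(2.75) + ...].
Sum ≈ 19.9779.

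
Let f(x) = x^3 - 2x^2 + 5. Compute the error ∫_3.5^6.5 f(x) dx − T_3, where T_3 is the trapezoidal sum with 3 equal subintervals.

-6.5

Exact integral: ∫_3.5^6.5 f(x) dx = 269.25.
T_3 = 275.75.
Error = 269.25 − 275.75 = -6.5.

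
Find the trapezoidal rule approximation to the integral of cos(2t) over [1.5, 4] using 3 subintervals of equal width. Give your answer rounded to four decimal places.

Δt = (4 − 1.5)/3 = 5/6.
f(1.5) ≈ -0.9900, f(7/3) ≈ -0.0457, f(19/6) ≈ 0.9987, f(4) ≈ -0.1455.
T_3 = (Δt/2)·[f(t_0) + 2f(t_1) + 2f(t_2) + f(t_3)].
Sum ≈ 0.3211.

0.3211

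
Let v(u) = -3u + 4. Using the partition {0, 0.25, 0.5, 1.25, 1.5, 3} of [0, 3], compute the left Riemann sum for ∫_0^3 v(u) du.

Subinterval widths: 0.25, 0.25, 0.75, 0.25, 1.5.
Left endpoints: 0, 0.25, 0.5, 1.25, 1.5.
v(0) = 4, v(0.25) = 3.25, v(0.5) = 2.5, v(1.25) = 0.25, v(1.5) = -0.5.
Sum = Σ Δu_i · v(u_i).
Sum = 3.

3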